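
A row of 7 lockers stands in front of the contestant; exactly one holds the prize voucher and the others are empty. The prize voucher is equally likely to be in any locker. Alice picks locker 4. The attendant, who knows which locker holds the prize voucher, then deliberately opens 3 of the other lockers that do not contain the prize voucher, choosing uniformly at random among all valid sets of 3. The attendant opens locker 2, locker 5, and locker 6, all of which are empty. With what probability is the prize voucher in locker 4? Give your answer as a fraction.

Consider each possible location of the prize voucher in turn.
If it is in any of lockers 1, 3, and 7 (prior 1/7 each): the attendant has 10 equally likely choices, so probability 1/10; weight (1/7)·(1/10) = 1/70 each.
If it is in any of lockers 2, 5, and 6 (prior 1/7 each): that locker was opened and seen not to hold the prize — ruled out; weight (1/7)·0 = 0 each.
If it is in locker 4 (prior 1/7): the attendant has 20 equally likely choices, so probability 1/20; weight (1/7)·(1/20) = 1/140.
The weights sum to 1/20.
So P(the prize voucher in locker 4 | the attendant opened locker 2, locker 5, and locker 6) = (1/140) / (1/20) = 1/7.

1/7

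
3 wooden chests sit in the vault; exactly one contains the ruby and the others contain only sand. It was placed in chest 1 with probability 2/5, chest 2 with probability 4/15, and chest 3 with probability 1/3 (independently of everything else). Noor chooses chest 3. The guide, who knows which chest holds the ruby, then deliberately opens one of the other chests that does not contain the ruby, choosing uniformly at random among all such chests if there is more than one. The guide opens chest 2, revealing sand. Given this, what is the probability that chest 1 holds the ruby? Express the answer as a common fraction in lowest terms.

12/17

Apply Bayes' rule, conditioning on where the ruby actually is.
If it is in chest 1 (prior 2/5): the guide has no choice, probability 1; weight (2/5)·1 = 2/5.
If it is in chest 2 (prior 4/15): the guide opened chest 2, so this case is ruled out; weight (4/15)·0 = 0.
If it is in chest 3 (prior 1/3): the guide has 2 equally likely choices, so probability 1/2; weight (1/3)·(1/2) = 1/6.
The weights sum to 17/30.
So P(the ruby in chest 1 | the guide opened chest 2) = (2/5) / (17/30) = 12/17.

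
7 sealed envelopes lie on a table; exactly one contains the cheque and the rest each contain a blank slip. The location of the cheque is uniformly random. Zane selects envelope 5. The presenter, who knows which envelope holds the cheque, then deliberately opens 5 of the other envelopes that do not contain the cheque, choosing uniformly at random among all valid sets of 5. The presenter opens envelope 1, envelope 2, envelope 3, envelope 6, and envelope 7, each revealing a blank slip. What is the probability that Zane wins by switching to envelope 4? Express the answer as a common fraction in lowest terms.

6/7

Condition on the true location of the cheque.
If it is in any of envelopes 1, 2, 3, 6, and 7 (prior 1/7 each): that envelope was opened and seen not to hold the prize — ruled out; weight (1/7)·0 = 0 each.
If it is in envelope 4 (prior 1/7): the presenter has no choice, probability 1; weight (1/7)·1 = 1/7.
If it is in envelope 5 (prior 1/7): the presenter has 6 equally likely choices, so probability 1/6; weight (1/7)·(1/6) = 1/42.
The weights sum to 1/6.
So P(the cheque in envelope 4 | the presenter opened envelope 1, envelope 2, envelope 3, envelope 6, and envelope 7) = (1/7) / (1/6) = 6/7.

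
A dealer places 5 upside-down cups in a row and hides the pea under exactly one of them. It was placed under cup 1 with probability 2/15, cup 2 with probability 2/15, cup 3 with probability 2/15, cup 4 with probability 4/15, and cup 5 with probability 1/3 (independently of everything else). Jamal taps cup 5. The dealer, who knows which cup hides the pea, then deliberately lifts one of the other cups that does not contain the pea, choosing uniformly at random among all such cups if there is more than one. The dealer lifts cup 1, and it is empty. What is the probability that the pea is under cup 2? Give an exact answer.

Condition on the true location of the pea.
If it is under cup 1 (prior 2/15): the dealer opened cup 1, so this case is ruled out; weight (2/15)·0 = 0.
If it is under either of cups 2 and 3 (prior 2/15 each): the dealer has 3 equally likely choices, so probability 1/3; weight (2/15)·(1/3) = 2/45 each.
If it is under cup 4 (prior 4/15): the dealer has 3 equally likely choices, so probability 1/3; weight (4/15)·(1/3) = 4/45.
If it is under cup 5 (prior 1/3): the dealer has 4 equally likely choices, so probability 1/4; weight (1/3)·(1/4) = 1/12.
The weights sum to 47/180.
So P(the pea under cup 2 | the dealer opened cup 1) = (2/45) / (47/180) = 8/47.

8/47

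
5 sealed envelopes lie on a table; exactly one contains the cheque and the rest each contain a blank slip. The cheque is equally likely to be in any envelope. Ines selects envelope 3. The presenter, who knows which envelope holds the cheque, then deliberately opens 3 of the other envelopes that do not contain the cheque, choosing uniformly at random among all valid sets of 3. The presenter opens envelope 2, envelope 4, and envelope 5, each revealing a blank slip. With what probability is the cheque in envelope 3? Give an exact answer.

1/5

Condition on the true location of the cheque.
If it is in envelope 1 (prior 1/5): the presenter has no choice, probability 1; weight (1/5)·1 = 1/5.
If it is in any of envelopes 2, 4, and 5 (prior 1/5 each): that envelope was opened and seen not to hold the prize — ruled out; weight (1/5)·0 = 0 each.
If it is in envelope 3 (prior 1/5): the presenter has 4 equally likely choices, so probability 1/4; weight (1/5)·(1/4) = 1/20.
The weights sum to 1/4.
So P(the cheque in envelope 3 | the presenter opened envelope 2, envelope 4, and envelope 5) = (1/20) / (1/4) = 1/5.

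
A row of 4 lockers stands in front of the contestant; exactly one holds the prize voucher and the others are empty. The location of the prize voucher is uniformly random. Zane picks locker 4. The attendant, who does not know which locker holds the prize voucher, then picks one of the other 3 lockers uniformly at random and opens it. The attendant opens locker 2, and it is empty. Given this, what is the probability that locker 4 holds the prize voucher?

Consider each possible location of the prize voucher in turn.
If it is in any of lockers 1, 3, and 4 (prior 1/4 each): the attendant picks locker 2 with probability 1/3 regardless, and it is not the prize; weight (1/4)·(1/3) = 1/12 each.
If it is in locker 2 (prior 1/4): the attendant opened locker 2, so this case is ruled out; weight (1/4)·0 = 0.
The weights sum to 1/4.
So P(the prize voucher in locker 4 | the attendant opened locker 2) = (1/12) / (1/4) = 1/3.

1/3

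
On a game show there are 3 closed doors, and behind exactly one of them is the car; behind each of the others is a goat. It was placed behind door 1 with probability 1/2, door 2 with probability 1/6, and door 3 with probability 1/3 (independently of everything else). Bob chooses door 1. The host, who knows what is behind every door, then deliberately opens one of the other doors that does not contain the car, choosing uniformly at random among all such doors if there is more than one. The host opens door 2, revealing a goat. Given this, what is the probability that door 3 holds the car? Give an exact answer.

4/7

Apply Bayes' rule, conditioning on where the car actually is.
If it is behind door 1 (prior 1/2): the host has 2 equally likely choices, so probability 1/2; weight (1/2)·(1/2) = 1/4.
If it is behind door 2 (prior 1/6): the host opened door 2, so this case is ruled out; weight (1/6)·0 = 0.
If it is behind door 3 (prior 1/3): the host has no choice, probability 1; weight (1/3)·1 = 1/3.
The weights sum to 7/12.
So P(the car behind door 3 | the host opened door 2) = (1/3) / (7/12) = 4/7.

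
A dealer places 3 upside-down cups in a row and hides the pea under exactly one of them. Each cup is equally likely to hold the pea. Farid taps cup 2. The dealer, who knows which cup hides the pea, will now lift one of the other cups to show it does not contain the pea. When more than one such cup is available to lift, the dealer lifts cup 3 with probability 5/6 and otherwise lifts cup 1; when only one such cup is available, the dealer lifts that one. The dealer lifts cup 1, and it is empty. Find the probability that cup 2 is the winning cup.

Consider each possible location of the pea in turn.
If it is under cup 1 (prior 1/3): the dealer opened cup 1, so this case is ruled out; weight (1/3)·0 = 0.
If it is under cup 2 (prior 1/3): cup 3 is available but not opened, probability 1/6; weight (1/3)·(1/6) = 1/18.
If it is under cup 3 (prior 1/3): only cup 1 is available, probability 1; weight (1/3)·1 = 1/3.
The weights sum to 7/18.
So P(the pea under cup 2 | the dealer opened cup 1) = (1/18) / (7/18) = 1/7.

1/7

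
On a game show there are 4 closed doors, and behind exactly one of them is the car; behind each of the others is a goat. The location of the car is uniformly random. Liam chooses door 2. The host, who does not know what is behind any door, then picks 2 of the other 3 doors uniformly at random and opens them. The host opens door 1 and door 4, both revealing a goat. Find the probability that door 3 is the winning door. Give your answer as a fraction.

Because the host chose which doors to open without knowing where the car is, the choice is independent of the prize location. Learning that none of the 2 opened doors holds the car simply rules out those 2 locations and leaves the remaining 2 doors still equally likely by symmetry.
So P(the car behind door 3) = 1/2.

1/2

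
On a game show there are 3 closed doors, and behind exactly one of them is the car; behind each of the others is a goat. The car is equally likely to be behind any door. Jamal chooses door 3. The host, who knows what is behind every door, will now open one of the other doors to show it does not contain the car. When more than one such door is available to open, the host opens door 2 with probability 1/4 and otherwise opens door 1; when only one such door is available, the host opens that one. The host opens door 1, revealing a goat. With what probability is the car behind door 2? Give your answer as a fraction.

4/7

Consider each possible location of the car in turn.
If it is behind door 1 (prior 1/3): the host opened door 1, so this case is ruled out; weight (1/3)·0 = 0.
If it is behind door 2 (prior 1/3): only door 1 is available, probability 1; weight (1/3)·1 = 1/3.
If it is behind door 3 (prior 1/3): door 2 is available but not opened, probability 3/4; weight (1/3)·(3/4) = 1/4.
The weights sum to 7/12.
So P(the car behind door 2 | the host opened door 1) = (1/3) / (7/12) = 4/7.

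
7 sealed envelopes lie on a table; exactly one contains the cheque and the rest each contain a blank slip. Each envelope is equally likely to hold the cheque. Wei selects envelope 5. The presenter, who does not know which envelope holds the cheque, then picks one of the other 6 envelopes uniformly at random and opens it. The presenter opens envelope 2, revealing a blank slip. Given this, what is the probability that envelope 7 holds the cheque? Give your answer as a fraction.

Because the presenter chose which envelope to open without knowing where the cheque is, the choice is independent of the prize location. Learning that envelope 2 does not hold the cheque simply rules out that one location and leaves the remaining 6 envelopes still equally likely by symmetry.
So P(the cheque in envelope 7) = 1/6.

1/6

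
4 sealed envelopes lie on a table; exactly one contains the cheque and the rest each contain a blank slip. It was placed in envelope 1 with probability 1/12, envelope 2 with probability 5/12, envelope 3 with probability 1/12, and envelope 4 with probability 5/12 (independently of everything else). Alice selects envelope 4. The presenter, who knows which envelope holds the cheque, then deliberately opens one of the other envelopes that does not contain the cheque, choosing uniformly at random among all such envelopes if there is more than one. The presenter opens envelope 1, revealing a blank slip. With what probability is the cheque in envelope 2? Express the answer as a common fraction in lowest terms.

Condition on the true location of the cheque.
If it is in envelope 1 (prior 1/12): the presenter opened envelope 1, so this case is ruled out; weight (1/12)·0 = 0.
If it is in envelope 2 (prior 5/12): the presenter has 2 equally likely choices, so probability 1/2; weight (5/12)·(1/2) = 5/24.
If it is in envelope 3 (prior 1/12): the presenter has 2 equally likely choices, so probability 1/2; weight (1/12)·(1/2) = 1/24.
If it is in envelope 4 (prior 5/12): the presenter has 3 equally likely choices, so probability 1/3; weight (5/12)·(1/3) = 5/36.
The weights sum to 7/18.
So P(the cheque in envelope 2 | the presenter opened envelope 1) = (5/24) / (7/18) = 15/28.

15/28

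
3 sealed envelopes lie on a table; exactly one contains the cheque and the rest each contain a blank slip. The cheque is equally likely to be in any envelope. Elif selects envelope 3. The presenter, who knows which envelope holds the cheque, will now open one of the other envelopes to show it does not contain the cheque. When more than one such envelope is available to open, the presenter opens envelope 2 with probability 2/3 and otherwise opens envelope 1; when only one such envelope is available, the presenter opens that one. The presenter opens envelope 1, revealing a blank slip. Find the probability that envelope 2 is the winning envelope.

3/4

Condition on the true location of the cheque.
If it is in envelope 1 (prior 1/3): the presenter opened envelope 1, so this case is ruled out; weight (1/3)·0 = 0.
If it is in envelope 2 (prior 1/3): only envelope 1 is available, probability 1; weight (1/3)·1 = 1/3.
If it is in envelope 3 (prior 1/3): envelope 2 is available but not opened, probability 1/3; weight (1/3)·(1/3) = 1/9.
The weights sum to 4/9.
So P(the cheque in envelope 2 | the presenter opened envelope 1) = (1/3) / (4/9) = 3/4.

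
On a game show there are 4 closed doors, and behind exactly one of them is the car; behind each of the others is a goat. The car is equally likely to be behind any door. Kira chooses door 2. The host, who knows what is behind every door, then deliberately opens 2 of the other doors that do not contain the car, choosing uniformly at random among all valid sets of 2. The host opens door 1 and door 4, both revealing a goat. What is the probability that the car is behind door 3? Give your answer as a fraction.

Condition on the true location of the car.
If it is behind either of doors 1 and 4 (prior 1/4 each): that door was opened and seen not to hold the prize — ruled out; weight (1/4)·0 = 0 each.
If it is behind door 2 (prior 1/4): the host has 3 equally likely choices, so probability 1/3; weight (1/4)·(1/3) = 1/12.
If it is behind door 3 (prior 1/4): the host has no choice, probability 1; weight (1/4)·1 = 1/4.
The weights sum to 1/3.
So P(the car behind door 3 | the host opened door 1 and door 4) = (1/4) / (1/3) = 3/4.

3/4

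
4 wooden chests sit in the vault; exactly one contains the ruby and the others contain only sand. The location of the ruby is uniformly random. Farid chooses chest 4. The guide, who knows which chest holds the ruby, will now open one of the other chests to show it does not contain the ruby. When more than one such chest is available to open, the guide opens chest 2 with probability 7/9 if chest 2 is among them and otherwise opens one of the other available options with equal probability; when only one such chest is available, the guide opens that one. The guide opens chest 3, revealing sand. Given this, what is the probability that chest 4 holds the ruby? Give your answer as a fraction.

Condition on the true location of the ruby.
If it is in chest 1 (prior 1/4): chest 2 is available but not opened, probability 2/9; weight (1/4)·(2/9) = 1/18.
If it is in chest 2 (prior 1/4): chest 2 holds the prize so is unavailable; the guide chooses uniformly among the 2 others, probability 1/2; weight (1/4)·(1/2) = 1/8.
If it is in chest 3 (prior 1/4): the guide opened chest 3, so this case is ruled out; weight (1/4)·0 = 0.
If it is in chest 4 (prior 1/4): chest 2 is available but not opened; chest 3 gets probability (1 − 7/9)/2 = 1/9; weight (1/4)·(1/9) = 1/36.
The weights sum to 5/24.
So P(the ruby in chest 4 | the guide opened chest 3) = (1/36) / (5/24) = 2/15.

2/15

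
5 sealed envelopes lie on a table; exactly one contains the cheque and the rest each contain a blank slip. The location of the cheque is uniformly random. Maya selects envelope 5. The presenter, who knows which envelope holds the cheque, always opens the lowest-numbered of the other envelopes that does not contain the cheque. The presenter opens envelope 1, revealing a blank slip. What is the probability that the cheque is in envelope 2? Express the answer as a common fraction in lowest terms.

1/4

Consider each possible location of the cheque in turn.
If it is in envelope 1 (prior 1/5): the presenter opened envelope 1, so this case is ruled out; weight (1/5)·0 = 0.
If it is in any of envelopes 2, 3, 4, and 5 (prior 1/5 each): envelope 1 is the lowest-numbered option available, probability 1; weight (1/5)·1 = 1/5 each.
The weights sum to 4/5.
So P(the cheque in envelope 2 | the presenter opened envelope 1) = (1/5) / (4/5) = 1/4.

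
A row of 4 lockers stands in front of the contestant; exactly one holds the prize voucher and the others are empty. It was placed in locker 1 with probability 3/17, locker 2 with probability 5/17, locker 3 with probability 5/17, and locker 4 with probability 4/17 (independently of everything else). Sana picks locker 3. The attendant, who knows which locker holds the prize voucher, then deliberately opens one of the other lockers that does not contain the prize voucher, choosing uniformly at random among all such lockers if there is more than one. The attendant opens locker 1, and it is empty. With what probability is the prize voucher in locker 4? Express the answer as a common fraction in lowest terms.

12/37

Consider each possible location of the prize voucher in turn.
If it is in locker 1 (prior 3/17): the attendant opened locker 1, so this case is ruled out; weight (3/17)·0 = 0.
If it is in locker 2 (prior 5/17): the attendant has 2 equally likely choices, so probability 1/2; weight (5/17)·(1/2) = 5/34.
If it is in locker 3 (prior 5/17): the attendant has 3 equally likely choices, so probability 1/3; weight (5/17)·(1/3) = 5/51.
If it is in locker 4 (prior 4/17): the attendant has 2 equally likely choices, so probability 1/2; weight (4/17)·(1/2) = 2/17.
The weights sum to 37/102.
So P(the prize voucher in locker 4 | the attendant opened locker 1) = (2/17) / (37/102) = 12/37.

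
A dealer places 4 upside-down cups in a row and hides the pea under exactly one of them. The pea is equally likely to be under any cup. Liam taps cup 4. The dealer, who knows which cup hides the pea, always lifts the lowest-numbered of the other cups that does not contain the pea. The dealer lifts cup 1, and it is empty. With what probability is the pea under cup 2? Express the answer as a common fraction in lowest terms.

Apply Bayes' rule, conditioning on where the pea actually is.
If it is under cup 1 (prior 1/4): the dealer opened cup 1, so this case is ruled out; weight (1/4)·0 = 0.
If it is under any of cups 2, 3, and 4 (prior 1/4 each): cup 1 is the lowest-numbered option available, probability 1; weight (1/4)·1 = 1/4 each.
The weights sum to 3/4.
So P(the pea under cup 2 | the dealer opened cup 1) = (1/4) / (3/4) = 1/3.

1/3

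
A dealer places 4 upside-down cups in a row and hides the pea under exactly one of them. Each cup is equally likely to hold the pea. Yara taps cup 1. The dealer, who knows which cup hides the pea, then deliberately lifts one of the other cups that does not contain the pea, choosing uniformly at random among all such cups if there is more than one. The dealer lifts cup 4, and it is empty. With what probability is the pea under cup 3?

3/8

Consider each possible location of the pea in turn.
If it is under cup 1 (prior 1/4): the dealer has 3 equally likely choices, so probability 1/3; weight (1/4)·(1/3) = 1/12.
If it is under either of cups 2 and 3 (prior 1/4 each): the dealer has 2 equally likely choices, so probability 1/2; weight (1/4)·(1/2) = 1/8 each.
If it is under cup 4 (prior 1/4): the dealer opened cup 4, so this case is ruled out; weight (1/4)·0 = 0.
The weights sum to 1/3.
So P(the pea under cup 3 | the dealer opened cup 4) = (1/8) / (1/3) = 3/8.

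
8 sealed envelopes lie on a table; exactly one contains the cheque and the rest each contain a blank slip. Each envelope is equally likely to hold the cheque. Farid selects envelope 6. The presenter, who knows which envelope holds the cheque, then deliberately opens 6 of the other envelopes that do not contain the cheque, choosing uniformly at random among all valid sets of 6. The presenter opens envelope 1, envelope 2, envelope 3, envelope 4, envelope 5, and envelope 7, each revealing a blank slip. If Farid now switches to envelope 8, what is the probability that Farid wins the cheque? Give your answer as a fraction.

7/8

Consider each possible location of the cheque in turn.
If it is in any of envelopes 1, 2, 3, 4, 5, and 7 (prior 1/8 each): that envelope was opened and seen not to hold the prize — ruled out; weight (1/8)·0 = 0 each.
If it is in envelope 6 (prior 1/8): the presenter has 7 equally likely choices, so probability 1/7; weight (1/8)·(1/7) = 1/56.
If it is in envelope 8 (prior 1/8): the presenter has no choice, probability 1; weight (1/8)·1 = 1/8.
The weights sum to 1/7.
So P(the cheque in envelope 8 | the presenter opened envelope 1, envelope 2, envelope 3, envelope 4, envelope 5, and envelope 7) = (1/8) / (1/7) = 7/8.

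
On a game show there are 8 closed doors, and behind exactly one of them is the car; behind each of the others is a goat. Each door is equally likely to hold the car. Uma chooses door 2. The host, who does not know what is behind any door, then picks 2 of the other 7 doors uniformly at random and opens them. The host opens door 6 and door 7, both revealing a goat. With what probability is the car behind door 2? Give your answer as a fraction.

Condition on the true location of the car.
If it is behind any of doors 1, 2, 3, 4, 5, and 8 (prior 1/8 each): the host picks exactly this set with probability 1/21 regardless, and none is the prize; weight (1/8)·(1/21) = 1/168 each.
If it is behind either of doors 6 and 7 (prior 1/8 each): that door was opened and seen not to hold the prize — ruled out; weight (1/8)·0 = 0 each.
The weights sum to 1/28.
So P(the car behind door 2 | the host opened door 6 and door 7) = (1/168) / (1/28) = 1/6.

1/6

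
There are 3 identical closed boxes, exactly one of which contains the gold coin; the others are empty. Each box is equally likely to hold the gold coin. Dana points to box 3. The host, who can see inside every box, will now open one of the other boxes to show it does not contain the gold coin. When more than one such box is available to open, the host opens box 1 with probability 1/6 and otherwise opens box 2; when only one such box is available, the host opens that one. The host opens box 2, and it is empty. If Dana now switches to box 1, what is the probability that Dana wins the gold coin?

6/11

Apply Bayes' rule, conditioning on where the gold coin actually is.
If it is in box 1 (prior 1/3): only box 2 is available, probability 1; weight (1/3)·1 = 1/3.
If it is in box 2 (prior 1/3): the host opened box 2, so this case is ruled out; weight (1/3)·0 = 0.
If it is in box 3 (prior 1/3): box 1 is available but not opened, probability 5/6; weight (1/3)·(5/6) = 5/18.
The weights sum to 11/18.
So P(the gold coin in box 1 | the host opened box 2) = (1/3) / (11/18) = 6/11.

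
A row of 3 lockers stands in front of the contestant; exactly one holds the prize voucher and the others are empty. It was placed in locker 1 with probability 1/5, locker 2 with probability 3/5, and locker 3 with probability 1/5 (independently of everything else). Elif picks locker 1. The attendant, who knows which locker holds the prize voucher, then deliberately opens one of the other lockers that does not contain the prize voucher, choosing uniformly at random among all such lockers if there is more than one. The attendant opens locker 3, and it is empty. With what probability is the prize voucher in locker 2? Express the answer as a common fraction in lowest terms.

6/7

Condition on the true location of the prize voucher.
If it is in locker 1 (prior 1/5): the attendant has 2 equally likely choices, so probability 1/2; weight (1/5)·(1/2) = 1/10.
If it is in locker 2 (prior 3/5): the attendant has no choice, probability 1; weight (3/5)·1 = 3/5.
If it is in locker 3 (prior 1/5): the attendant opened locker 3, so this case is ruled out; weight (1/5)·0 = 0.
The weights sum to 7/10.
So P(the prize voucher in locker 2 | the attendant opened locker 3) = (3/5) / (7/10) = 6/7.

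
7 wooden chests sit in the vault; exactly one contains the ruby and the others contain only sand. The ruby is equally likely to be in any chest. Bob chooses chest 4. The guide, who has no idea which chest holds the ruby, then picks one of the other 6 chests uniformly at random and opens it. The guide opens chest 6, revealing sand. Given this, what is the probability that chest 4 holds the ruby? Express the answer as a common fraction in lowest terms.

1/6

Apply Bayes' rule, conditioning on where the ruby actually is.
If it is in any of chests 1, 2, 3, 4, 5, and 7 (prior 1/7 each): the guide picks chest 6 with probability 1/6 regardless, and it is not the prize; weight (1/7)·(1/6) = 1/42 each.
If it is in chest 6 (prior 1/7): the guide opened chest 6, so this case is ruled out; weight (1/7)·0 = 0.
The weights sum to 1/7.
So P(the ruby in chest 4 | the guide opened chest 6) = (1/42) / (1/7) = 1/6.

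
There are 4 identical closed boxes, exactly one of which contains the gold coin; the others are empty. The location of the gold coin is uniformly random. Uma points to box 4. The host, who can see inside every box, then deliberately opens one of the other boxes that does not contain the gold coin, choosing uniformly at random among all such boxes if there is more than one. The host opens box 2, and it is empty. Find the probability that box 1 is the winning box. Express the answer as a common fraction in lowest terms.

3/8

Apply Bayes' rule, conditioning on where the gold coin actually is.
If it is in either of boxes 1 and 3 (prior 1/4 each): the host has 2 equally likely choices, so probability 1/2; weight (1/4)·(1/2) = 1/8 each.
If it is in box 2 (prior 1/4): the host opened box 2, so this case is ruled out; weight (1/4)·0 = 0.
If it is in box 4 (prior 1/4): the host has 3 equally likely choices, so probability 1/3; weight (1/4)·(1/3) = 1/12.
The weights sum to 1/3.
So P(the gold coin in box 1 | the host opened box 2) = (1/8) / (1/3) = 3/8.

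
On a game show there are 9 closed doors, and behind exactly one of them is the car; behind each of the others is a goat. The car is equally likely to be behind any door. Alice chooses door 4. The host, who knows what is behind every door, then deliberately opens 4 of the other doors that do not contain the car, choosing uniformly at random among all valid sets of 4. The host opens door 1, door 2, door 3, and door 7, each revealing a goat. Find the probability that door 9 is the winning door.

2/9

Apply Bayes' rule, conditioning on where the car actually is.
If it is behind any of doors 1, 2, 3, and 7 (prior 1/9 each): that door was opened and seen not to hold the prize — ruled out; weight (1/9)·0 = 0 each.
If it is behind door 4 (prior 1/9): the host has 70 equally likely choices, so probability 1/70; weight (1/9)·(1/70) = 1/630.
If it is behind any of doors 5, 6, 8, and 9 (prior 1/9 each): the host has 35 equally likely choices, so probability 1/35; weight (1/9)·(1/35) = 1/315 each.
The weights sum to 1/70.
So P(the car behind door 9 | the host opened door 1, door 2, door 3, and door 7) = (1/315) / (1/70) = 2/9.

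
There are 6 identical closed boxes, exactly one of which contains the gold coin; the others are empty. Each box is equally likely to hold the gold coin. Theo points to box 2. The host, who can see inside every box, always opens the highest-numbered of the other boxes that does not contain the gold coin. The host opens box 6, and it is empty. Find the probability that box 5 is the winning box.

1/5

Consider each possible location of the gold coin in turn.
If it is in any of boxes 1, 2, 3, 4, and 5 (prior 1/6 each): box 6 is the highest-numbered option available, probability 1; weight (1/6)·1 = 1/6 each.
If it is in box 6 (prior 1/6): the host opened box 6, so this case is ruled out; weight (1/6)·0 = 0.
The weights sum to 5/6.
So P(the gold coin in box 5 | the host opened box 6) = (1/6) / (5/6) = 1/5.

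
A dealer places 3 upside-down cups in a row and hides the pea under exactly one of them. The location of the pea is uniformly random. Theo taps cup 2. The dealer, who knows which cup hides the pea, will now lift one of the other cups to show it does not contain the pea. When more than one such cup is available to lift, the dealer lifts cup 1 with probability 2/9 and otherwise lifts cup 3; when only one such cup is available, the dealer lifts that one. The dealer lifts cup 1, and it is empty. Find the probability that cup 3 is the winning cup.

9/11

Consider each possible location of the pea in turn.
If it is under cup 1 (prior 1/3): the dealer opened cup 1, so this case is ruled out; weight (1/3)·0 = 0.
If it is under cup 2 (prior 1/3): cup 1 is available, opened with probability 2/9; weight (1/3)·(2/9) = 2/27.
If it is under cup 3 (prior 1/3): only cup 1 is available, probability 1; weight (1/3)·1 = 1/3.
The weights sum to 11/27.
So P(the pea under cup 3 | the dealer opened cup 1) = (1/3) / (11/27) = 9/11.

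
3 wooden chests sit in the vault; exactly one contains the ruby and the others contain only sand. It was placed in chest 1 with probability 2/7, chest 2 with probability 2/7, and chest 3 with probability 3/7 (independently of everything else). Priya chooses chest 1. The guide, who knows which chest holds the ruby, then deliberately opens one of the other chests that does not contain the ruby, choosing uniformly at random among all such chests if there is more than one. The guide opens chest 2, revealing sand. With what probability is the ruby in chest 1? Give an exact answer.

Consider each possible location of the ruby in turn.
If it is in chest 1 (prior 2/7): the guide has 2 equally likely choices, so probability 1/2; weight (2/7)·(1/2) = 1/7.
If it is in chest 2 (prior 2/7): the guide opened chest 2, so this case is ruled out; weight (2/7)·0 = 0.
If it is in chest 3 (prior 3/7): the guide has no choice, probability 1; weight (3/7)·1 = 3/7.
The weights sum to 4/7.
So P(the ruby in chest 1 | the guide opened chest 2) = (1/7) / (4/7) = 1/4.

1/4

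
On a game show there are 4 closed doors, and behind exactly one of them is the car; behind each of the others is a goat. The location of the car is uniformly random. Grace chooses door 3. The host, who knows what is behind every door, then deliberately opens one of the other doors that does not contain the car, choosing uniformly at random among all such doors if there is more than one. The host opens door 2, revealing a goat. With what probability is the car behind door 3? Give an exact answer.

1/4

Apply Bayes' rule, conditioning on where the car actually is.
If it is behind either of doors 1 and 4 (prior 1/4 each): the host has 2 equally likely choices, so probability 1/2; weight (1/4)·(1/2) = 1/8 each.
If it is behind door 2 (prior 1/4): the host opened door 2, so this case is ruled out; weight (1/4)·0 = 0.
If it is behind door 3 (prior 1/4): the host has 3 equally likely choices, so probability 1/3; weight (1/4)·(1/3) = 1/12.
The weights sum to 1/3.
So P(the car behind door 3 | the host opened door 2) = (1/12) / (1/3) = 1/4.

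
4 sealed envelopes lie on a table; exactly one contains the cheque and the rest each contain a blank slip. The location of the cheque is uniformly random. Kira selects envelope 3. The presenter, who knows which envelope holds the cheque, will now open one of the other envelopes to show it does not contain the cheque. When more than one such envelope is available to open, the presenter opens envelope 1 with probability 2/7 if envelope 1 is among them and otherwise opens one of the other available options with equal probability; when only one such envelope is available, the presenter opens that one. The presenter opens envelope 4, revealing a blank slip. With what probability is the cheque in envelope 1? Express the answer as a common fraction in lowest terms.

7/22

Condition on the true location of the cheque.
If it is in envelope 1 (prior 1/4): envelope 1 holds the prize so is unavailable; the presenter chooses uniformly among the 2 others, probability 1/2; weight (1/4)·(1/2) = 1/8.
If it is in envelope 2 (prior 1/4): envelope 1 is available but not opened, probability 5/7; weight (1/4)·(5/7) = 5/28.
If it is in envelope 3 (prior 1/4): envelope 1 is available but not opened; envelope 4 gets probability (1 − 2/7)/2 = 5/14; weight (1/4)·(5/14) = 5/56.
If it is in envelope 4 (prior 1/4): the presenter opened envelope 4, so this case is ruled out; weight (1/4)·0 = 0.
The weights sum to 11/28.
So P(the cheque in envelope 1 | the presenter opened envelope 4) = (1/8) / (11/28) = 7/22.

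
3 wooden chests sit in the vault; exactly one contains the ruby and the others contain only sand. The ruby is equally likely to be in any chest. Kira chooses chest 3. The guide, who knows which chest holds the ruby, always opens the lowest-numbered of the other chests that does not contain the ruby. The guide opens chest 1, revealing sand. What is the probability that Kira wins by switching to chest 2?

1/2

Apply Bayes' rule, conditioning on where the ruby actually is.
If it is in chest 1 (prior 1/3): the guide opened chest 1, so this case is ruled out; weight (1/3)·0 = 0.
If it is in either of chests 2 and 3 (prior 1/3 each): chest 1 is the lowest-numbered option available, probability 1; weight (1/3)·1 = 1/3 each.
The weights sum to 2/3.
So P(the ruby in chest 2 | the guide opened chest 1) = (1/3) / (2/3) = 1/2.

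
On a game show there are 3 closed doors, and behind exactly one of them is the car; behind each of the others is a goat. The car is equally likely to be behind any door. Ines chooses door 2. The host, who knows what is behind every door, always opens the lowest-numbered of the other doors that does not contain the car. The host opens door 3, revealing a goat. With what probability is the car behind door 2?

Apply Bayes' rule, conditioning on where the car actually is.
If it is behind door 1 (prior 1/3): door 3 is the lowest-numbered option available, probability 1; weight (1/3)·1 = 1/3.
If it is behind door 2 (prior 1/3): the host would have opened door 1 instead, probability 0; weight (1/3)·0 = 0.
If it is behind door 3 (prior 1/3): the host opened door 3, so this case is ruled out; weight (1/3)·0 = 0.
The weights sum to 1/3.
So P(the car behind door 2 | the host opened door 3) = 0 / (1/3) = 0.

0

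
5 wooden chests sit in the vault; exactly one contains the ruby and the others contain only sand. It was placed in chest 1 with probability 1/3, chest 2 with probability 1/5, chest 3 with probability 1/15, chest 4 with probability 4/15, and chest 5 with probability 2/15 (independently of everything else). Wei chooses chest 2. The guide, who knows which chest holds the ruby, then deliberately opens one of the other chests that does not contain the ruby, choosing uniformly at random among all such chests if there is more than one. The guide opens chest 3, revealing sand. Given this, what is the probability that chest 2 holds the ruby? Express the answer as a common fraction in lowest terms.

Apply Bayes' rule, conditioning on where the ruby actually is.
If it is in chest 1 (prior 1/3): the guide has 3 equally likely choices, so probability 1/3; weight (1/3)·(1/3) = 1/9.
If it is in chest 2 (prior 1/5): the guide has 4 equally likely choices, so probability 1/4; weight (1/5)·(1/4) = 1/20.
If it is in chest 3 (prior 1/15): the guide opened chest 3, so this case is ruled out; weight (1/15)·0 = 0.
If it is in chest 4 (prior 4/15): the guide has 3 equally likely choices, so probability 1/3; weight (4/15)·(1/3) = 4/45.
If it is in chest 5 (prior 2/15): the guide has 3 equally likely choices, so probability 1/3; weight (2/15)·(1/3) = 2/45.
The weights sum to 53/180.
So P(the ruby in chest 2 | the guide opened chest 3) = (1/20) / (53/180) = 9/53.

9/53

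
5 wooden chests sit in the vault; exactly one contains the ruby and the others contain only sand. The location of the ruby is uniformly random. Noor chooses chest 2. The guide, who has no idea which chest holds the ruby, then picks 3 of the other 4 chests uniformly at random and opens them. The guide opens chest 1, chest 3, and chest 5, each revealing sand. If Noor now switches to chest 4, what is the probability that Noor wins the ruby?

Condition on the true location of the ruby.
If it is in any of chests 1, 3, and 5 (prior 1/5 each): that chest was opened and seen not to hold the prize — ruled out; weight (1/5)·0 = 0 each.
If it is in either of chests 2 and 4 (prior 1/5 each): the guide picks exactly this set with probability 1/4 regardless, and none is the prize; weight (1/5)·(1/4) = 1/20 each.
The weights sum to 1/10.
So P(the ruby in chest 4 | the guide opened chest 1, chest 3, and chest 5) = (1/20) / (1/10) = 1/2.

1/2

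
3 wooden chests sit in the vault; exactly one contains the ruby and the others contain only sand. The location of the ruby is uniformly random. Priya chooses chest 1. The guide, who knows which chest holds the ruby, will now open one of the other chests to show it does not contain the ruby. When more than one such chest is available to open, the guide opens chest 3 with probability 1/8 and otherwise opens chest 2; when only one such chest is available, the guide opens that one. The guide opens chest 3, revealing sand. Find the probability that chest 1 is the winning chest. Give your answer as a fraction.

1/9

Consider each possible location of the ruby in turn.
If it is in chest 1 (prior 1/3): chest 3 is available, opened with probability 1/8; weight (1/3)·(1/8) = 1/24.
If it is in chest 2 (prior 1/3): only chest 3 is available, probability 1; weight (1/3)·1 = 1/3.
If it is in chest 3 (prior 1/3): the guide opened chest 3, so this case is ruled out; weight (1/3)·0 = 0.
The weights sum to 3/8.
So P(the ruby in chest 1 | the guide opened chest 3) = (1/24) / (3/8) = 1/9.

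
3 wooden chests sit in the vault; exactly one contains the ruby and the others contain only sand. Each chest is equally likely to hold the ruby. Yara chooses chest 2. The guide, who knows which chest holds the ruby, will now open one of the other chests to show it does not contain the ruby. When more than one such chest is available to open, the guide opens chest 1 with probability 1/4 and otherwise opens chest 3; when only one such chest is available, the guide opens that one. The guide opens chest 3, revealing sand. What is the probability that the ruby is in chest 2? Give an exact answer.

Consider each possible location of the ruby in turn.
If it is in chest 1 (prior 1/3): only chest 3 is available, probability 1; weight (1/3)·1 = 1/3.
If it is in chest 2 (prior 1/3): chest 1 is available but not opened, probability 3/4; weight (1/3)·(3/4) = 1/4.
If it is in chest 3 (prior 1/3): the guide opened chest 3, so this case is ruled out; weight (1/3)·0 = 0.
The weights sum to 7/12.
So P(the ruby in chest 2 | the guide opened chest 3) = (1/4) / (7/12) = 3/7.

3/7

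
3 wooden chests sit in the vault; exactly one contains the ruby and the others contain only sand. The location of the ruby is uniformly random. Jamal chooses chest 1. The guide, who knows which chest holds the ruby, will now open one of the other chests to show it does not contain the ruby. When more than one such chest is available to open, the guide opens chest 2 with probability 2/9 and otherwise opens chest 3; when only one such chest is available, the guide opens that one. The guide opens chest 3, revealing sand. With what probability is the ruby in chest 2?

Consider each possible location of the ruby in turn.
If it is in chest 1 (prior 1/3): chest 2 is available but not opened, probability 7/9; weight (1/3)·(7/9) = 7/27.
If it is in chest 2 (prior 1/3): only chest 3 is available, probability 1; weight (1/3)·1 = 1/3.
If it is in chest 3 (prior 1/3): the guide opened chest 3, so this case is ruled out; weight (1/3)·0 = 0.
The weights sum to 16/27.
So P(the ruby in chest 2 | the guide opened chest 3) = (1/3) / (16/27) = 9/16.

9/16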